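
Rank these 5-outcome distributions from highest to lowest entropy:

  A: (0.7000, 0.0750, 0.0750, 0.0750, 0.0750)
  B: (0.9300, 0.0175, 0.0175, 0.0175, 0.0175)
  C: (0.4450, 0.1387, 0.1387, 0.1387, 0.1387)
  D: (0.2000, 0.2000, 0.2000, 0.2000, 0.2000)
D > C > A > B

Key insight: Entropy is maximized by uniform distributions and minimized by concentrated distributions.

Entropies:
  H(A) = 1.4813 bits
  H(B) = 0.5059 bits
  H(C) = 2.1013 bits
  H(D) = 2.3219 bits

Ranking: D > C > A > B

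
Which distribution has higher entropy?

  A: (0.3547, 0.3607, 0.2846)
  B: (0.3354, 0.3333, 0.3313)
B

Both distributions are close to uniform, making this a harder comparison.

H(A) = 1.5770 bits
H(B) = 1.5849 bits

The distribution closer to uniform has higher entropy.
Answer: B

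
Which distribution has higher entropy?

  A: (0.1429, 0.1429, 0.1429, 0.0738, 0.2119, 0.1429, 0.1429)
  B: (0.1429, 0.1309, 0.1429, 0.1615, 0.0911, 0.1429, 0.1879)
B

Both distributions are close to uniform, making this a harder comparison.

H(A) = 2.7572 bits
H(B) = 2.7801 bits

The distribution closer to uniform has higher entropy.
Answer: B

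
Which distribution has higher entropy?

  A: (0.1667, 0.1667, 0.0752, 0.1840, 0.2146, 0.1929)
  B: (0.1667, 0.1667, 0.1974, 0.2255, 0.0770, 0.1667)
A

Both distributions are close to uniform, making this a harder comparison.

H(A) = 2.5261 bits
H(B) = 2.5240 bits

The distribution closer to uniform has higher entropy.
Answer: A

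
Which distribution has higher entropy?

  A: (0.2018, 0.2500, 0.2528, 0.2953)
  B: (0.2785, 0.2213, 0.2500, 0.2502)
B

Both distributions are close to uniform, making this a harder comparison.

H(A) = 1.9872 bits
H(B) = 1.9953 bits

The distribution closer to uniform has higher entropy.
Answer: B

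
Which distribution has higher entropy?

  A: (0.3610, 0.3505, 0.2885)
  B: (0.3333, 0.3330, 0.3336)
B

Both distributions are close to uniform, making this a harder comparison.

H(A) = 1.5782 bits
H(B) = 1.5850 bits

The distribution closer to uniform has higher entropy.
Answer: B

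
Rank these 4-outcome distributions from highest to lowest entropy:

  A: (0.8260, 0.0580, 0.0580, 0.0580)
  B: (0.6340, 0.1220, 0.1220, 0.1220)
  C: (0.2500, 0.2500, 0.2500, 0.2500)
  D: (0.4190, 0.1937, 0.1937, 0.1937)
C > D > B > A

Key insight: Entropy is maximized by uniform distributions and minimized by concentrated distributions.

Entropies:
  H(A) = 0.9426 bits
  H(B) = 1.5276 bits
  H(C) = 2.0000 bits
  H(D) = 1.9018 bits

Ranking: C > D > B > A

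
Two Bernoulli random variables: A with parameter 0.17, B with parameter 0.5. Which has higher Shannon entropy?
B

For binary distributions, entropy is maximized at p=0.5 and decreases as p moves toward 0 or 1.

H(A) = H(0.17) = 0.6577 bits
H(B) = H(0.5) = 1.0000 bits

Distribution B (p=0.5) is closer to uniform (p=0.5), so it has higher entropy.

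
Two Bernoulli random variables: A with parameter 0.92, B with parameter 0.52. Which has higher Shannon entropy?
B

For binary distributions, entropy is maximized at p=0.5 and decreases as p moves toward 0 or 1.

H(A) = H(0.92) = 0.4022 bits
H(B) = H(0.52) = 0.9988 bits

Distribution B (p=0.52) is closer to uniform (p=0.5), so it has higher entropy.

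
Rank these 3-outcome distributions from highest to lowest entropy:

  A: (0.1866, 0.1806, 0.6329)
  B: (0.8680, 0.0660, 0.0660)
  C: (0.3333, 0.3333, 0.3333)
C > A > B

Key insight: Entropy is maximized by uniform distributions and minimized by concentrated distributions.

- Uniform distributions have maximum entropy log₂(3) = 1.5850 bits
- The more "peaked" or concentrated a distribution, the lower its entropy

Entropies:
  H(A) = 1.3155 bits
  H(B) = 0.6949 bits
  H(C) = 1.5850 bits

Ranking: C > A > B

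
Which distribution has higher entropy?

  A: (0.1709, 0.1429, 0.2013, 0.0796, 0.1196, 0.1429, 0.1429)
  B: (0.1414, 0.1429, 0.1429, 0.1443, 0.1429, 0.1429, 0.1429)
B

Both distributions are close to uniform, making this a harder comparison.

H(A) = 2.7613 bits
H(B) = 2.8073 bits

The distribution closer to uniform has higher entropy.
Answer: B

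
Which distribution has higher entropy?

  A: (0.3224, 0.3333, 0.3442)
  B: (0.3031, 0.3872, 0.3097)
A

Both distributions are close to uniform, making this a harder comparison.

H(A) = 1.5844 bits
H(B) = 1.5757 bits

The distribution closer to uniform has higher entropy.
Answer: A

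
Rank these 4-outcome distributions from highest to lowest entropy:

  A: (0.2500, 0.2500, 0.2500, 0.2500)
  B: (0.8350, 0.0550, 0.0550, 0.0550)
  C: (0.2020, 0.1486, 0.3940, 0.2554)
A > C > B

Key insight: Entropy is maximized by uniform distributions and minimized by concentrated distributions.

- Uniform distributions have maximum entropy log₂(4) = 2.0000 bits
- The more "peaked" or concentrated a distribution, the lower its entropy

Entropies:
  H(A) = 2.0000 bits
  H(B) = 0.9077 bits
  H(C) = 1.9072 bits

Ranking: A > C > B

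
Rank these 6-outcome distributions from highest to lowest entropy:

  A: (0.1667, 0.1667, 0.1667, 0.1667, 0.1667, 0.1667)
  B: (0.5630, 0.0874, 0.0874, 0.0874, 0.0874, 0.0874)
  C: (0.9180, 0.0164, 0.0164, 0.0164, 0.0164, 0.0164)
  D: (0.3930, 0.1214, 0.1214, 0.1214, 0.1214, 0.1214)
A > D > B > C

Key insight: Entropy is maximized by uniform distributions and minimized by concentrated distributions.

Entropies:
  H(A) = 2.5850 bits
  H(B) = 2.0032 bits
  H(C) = 0.5996 bits
  H(D) = 2.3761 bits

Ranking: A > D > B > C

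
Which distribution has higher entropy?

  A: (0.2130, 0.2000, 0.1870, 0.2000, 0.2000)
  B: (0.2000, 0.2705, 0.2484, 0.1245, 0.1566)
A

Both distributions are close to uniform, making this a harder comparison.

H(A) = 2.3207 bits
H(B) = 2.2668 bits

The distribution closer to uniform has higher entropy.
Answer: A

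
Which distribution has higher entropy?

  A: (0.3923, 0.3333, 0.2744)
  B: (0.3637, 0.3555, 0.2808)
B

Both distributions are close to uniform, making this a harder comparison.

H(A) = 1.5698 bits
H(B) = 1.5757 bits

The distribution closer to uniform has higher entropy.
Answer: B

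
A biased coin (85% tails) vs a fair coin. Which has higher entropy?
Fair coin

The fair coin is uniform (p=0.5), maximizing binary entropy at 1 bit. The biased coin has H(0.85) ≈ 0.610 bits — its outcome is more predictable, so its entropy is lower.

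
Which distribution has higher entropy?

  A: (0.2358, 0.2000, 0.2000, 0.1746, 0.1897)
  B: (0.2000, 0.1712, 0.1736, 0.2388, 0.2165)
A

Both distributions are close to uniform, making this a harder comparison.

H(A) = 2.3147 bits
H(B) = 2.3101 bits

The distribution closer to uniform has higher entropy.
Answer: A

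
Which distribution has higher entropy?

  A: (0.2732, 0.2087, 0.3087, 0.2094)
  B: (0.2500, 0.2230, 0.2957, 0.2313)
B

Both distributions are close to uniform, making this a harder comparison.

H(A) = 1.9790 bits
H(B) = 1.9911 bits

The distribution closer to uniform has higher entropy.
Answer: B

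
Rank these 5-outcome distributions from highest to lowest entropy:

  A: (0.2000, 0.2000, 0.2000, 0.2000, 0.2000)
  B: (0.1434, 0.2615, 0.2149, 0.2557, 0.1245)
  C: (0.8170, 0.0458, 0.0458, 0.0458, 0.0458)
A > B > C

Key insight: Entropy is maximized by uniform distributions and minimized by concentrated distributions.

- Uniform distributions have maximum entropy log₂(5) = 2.3219 bits
- The more "peaked" or concentrated a distribution, the lower its entropy

Entropies:
  H(A) = 2.3219 bits
  H(B) = 2.2618 bits
  H(C) = 1.0526 bits

Ranking: A > B > C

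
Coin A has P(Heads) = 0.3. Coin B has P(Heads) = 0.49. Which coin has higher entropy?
B

For binary distributions, entropy is maximized at p=0.5 and decreases as p moves toward 0 or 1.

H(A) = H(0.3) = 0.8813 bits
H(B) = H(0.49) = 0.9997 bits

Distribution B (p=0.49) is closer to uniform (p=0.5), so it has higher entropy.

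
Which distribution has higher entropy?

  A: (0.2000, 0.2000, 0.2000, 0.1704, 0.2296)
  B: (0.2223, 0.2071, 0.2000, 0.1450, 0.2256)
A

Both distributions are close to uniform, making this a harder comparison.

H(A) = 2.3156 bits
H(B) = 2.3057 bits

The distribution closer to uniform has higher entropy.
Answer: A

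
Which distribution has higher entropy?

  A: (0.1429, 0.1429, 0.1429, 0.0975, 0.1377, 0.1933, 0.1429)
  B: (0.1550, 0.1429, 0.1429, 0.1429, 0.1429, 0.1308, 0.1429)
B

Both distributions are close to uniform, making this a harder comparison.

H(A) = 2.7839 bits
H(B) = 2.8059 bits

The distribution closer to uniform has higher entropy.
Answer: B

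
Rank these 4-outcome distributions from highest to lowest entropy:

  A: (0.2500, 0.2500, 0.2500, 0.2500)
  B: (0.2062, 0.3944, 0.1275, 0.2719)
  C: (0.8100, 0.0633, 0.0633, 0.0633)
A > B > C

Key insight: Entropy is maximized by uniform distributions and minimized by concentrated distributions.

- Uniform distributions have maximum entropy log₂(4) = 2.0000 bits
- The more "peaked" or concentrated a distribution, the lower its entropy

Entropies:
  H(A) = 2.0000 bits
  H(B) = 1.8888 bits
  H(C) = 1.0026 bits

Ranking: A > B > C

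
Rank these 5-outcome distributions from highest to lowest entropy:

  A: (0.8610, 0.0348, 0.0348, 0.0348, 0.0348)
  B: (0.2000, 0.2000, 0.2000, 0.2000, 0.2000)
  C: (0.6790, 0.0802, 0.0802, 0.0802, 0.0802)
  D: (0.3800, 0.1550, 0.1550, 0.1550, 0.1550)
B > D > C > A

Key insight: Entropy is maximized by uniform distributions and minimized by concentrated distributions.

Entropies:
  H(A) = 0.8596 bits
  H(B) = 2.3219 bits
  H(C) = 1.5475 bits
  H(D) = 2.1980 bits

Ranking: B > D > C > A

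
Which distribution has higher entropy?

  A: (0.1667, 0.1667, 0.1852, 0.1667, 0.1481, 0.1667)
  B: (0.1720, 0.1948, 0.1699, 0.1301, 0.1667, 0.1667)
A

Both distributions are close to uniform, making this a harder comparison.

H(A) = 2.5820 bits
H(B) = 2.5753 bits

The distribution closer to uniform has higher entropy.
Answer: A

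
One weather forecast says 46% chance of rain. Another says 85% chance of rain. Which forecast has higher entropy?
46% forecast

Treat each forecast as a Bernoulli distribution. Binary entropy is maximized at p=0.5 and falls off symmetrically toward 0 or 1. The 46% forecast is closer to 50%, so it is more uncertain. H(46%) ≈ 0.995 bits, H(85%) ≈ 0.610 bits.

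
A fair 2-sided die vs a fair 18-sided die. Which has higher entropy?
18-sided die

Both are uniform distributions; for uniform over n outcomes, H = log₂(n). H(2-sided) = log₂(2) = 1.000 bits and H(18-sided) = log₂(18) = 4.170 bits. More outcomes in a uniform distribution means higher entropy.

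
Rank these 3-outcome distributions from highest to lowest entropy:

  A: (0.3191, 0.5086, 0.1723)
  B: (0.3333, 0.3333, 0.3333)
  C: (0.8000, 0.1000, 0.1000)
B > A > C

Key insight: Entropy is maximized by uniform distributions and minimized by concentrated distributions.

- Uniform distributions have maximum entropy log₂(3) = 1.5850 bits
- The more "peaked" or concentrated a distribution, the lower its entropy

Entropies:
  H(A) = 1.4591 bits
  H(B) = 1.5850 bits
  H(C) = 0.9219 bits

Ranking: B > A > C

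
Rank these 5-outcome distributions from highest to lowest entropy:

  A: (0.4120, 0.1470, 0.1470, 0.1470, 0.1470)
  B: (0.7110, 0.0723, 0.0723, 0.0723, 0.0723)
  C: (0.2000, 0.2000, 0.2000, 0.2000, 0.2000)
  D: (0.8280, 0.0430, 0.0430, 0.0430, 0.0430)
C > A > B > D

Key insight: Entropy is maximized by uniform distributions and minimized by concentrated distributions.

Entropies:
  H(A) = 2.1535 bits
  H(B) = 1.4454 bits
  H(C) = 2.3219 bits
  H(D) = 1.0063 bits

Ranking: C > A > B > D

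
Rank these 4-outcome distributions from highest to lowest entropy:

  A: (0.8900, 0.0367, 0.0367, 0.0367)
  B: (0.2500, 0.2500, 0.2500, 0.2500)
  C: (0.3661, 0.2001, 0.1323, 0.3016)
B > C > A

Key insight: Entropy is maximized by uniform distributions and minimized by concentrated distributions.

- Uniform distributions have maximum entropy log₂(4) = 2.0000 bits
- The more "peaked" or concentrated a distribution, the lower its entropy

Entropies:
  H(A) = 0.6743 bits
  H(B) = 2.0000 bits
  H(C) = 1.9027 bits

Ranking: B > C > A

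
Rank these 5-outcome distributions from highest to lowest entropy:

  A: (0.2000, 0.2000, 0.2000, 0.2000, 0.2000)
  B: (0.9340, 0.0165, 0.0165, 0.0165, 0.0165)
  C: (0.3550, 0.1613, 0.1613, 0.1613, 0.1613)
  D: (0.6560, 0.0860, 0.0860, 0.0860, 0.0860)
A > C > D > B

Key insight: Entropy is maximized by uniform distributions and minimized by concentrated distributions.

Entropies:
  H(A) = 2.3219 bits
  H(B) = 0.4828 bits
  H(C) = 2.2285 bits
  H(D) = 1.6166 bits

Ranking: A > C > D > B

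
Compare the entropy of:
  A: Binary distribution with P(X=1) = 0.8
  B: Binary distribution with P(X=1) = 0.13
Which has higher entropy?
A

For binary distributions, entropy is maximized at p=0.5 and decreases as p moves toward 0 or 1.

H(A) = H(0.8) = 0.7219 bits
H(B) = H(0.13) = 0.5574 bits

Distribution A (p=0.8) is closer to uniform (p=0.5), so it has higher entropy.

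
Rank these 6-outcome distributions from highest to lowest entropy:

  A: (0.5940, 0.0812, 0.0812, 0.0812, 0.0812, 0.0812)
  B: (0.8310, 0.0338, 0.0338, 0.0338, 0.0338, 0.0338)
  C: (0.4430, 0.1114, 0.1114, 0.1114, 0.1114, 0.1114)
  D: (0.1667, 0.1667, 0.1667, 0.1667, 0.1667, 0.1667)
D > C > A > B

Key insight: Entropy is maximized by uniform distributions and minimized by concentrated distributions.

Entropies:
  H(A) = 1.9171 bits
  H(B) = 1.0478 bits
  H(C) = 2.2839 bits
  H(D) = 2.5850 bits

Ranking: D > C > A > B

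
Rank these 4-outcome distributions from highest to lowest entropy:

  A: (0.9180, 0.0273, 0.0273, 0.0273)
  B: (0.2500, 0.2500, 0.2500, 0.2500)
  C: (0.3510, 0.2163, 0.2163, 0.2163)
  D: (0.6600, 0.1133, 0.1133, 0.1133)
B > C > D > A

Key insight: Entropy is maximized by uniform distributions and minimized by concentrated distributions.

Entropies:
  H(A) = 0.5392 bits
  H(B) = 2.0000 bits
  H(C) = 1.9636 bits
  H(D) = 1.4637 bits

Ranking: B > C > D > A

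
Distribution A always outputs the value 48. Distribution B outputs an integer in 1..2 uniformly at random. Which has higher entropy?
B

A is deterministic, so H(A) = 0. B is uniform over 2 outcomes, so H(B) = log₂(2) = 1.000 bits. Any distribution with genuine randomness has higher entropy than a deterministic one.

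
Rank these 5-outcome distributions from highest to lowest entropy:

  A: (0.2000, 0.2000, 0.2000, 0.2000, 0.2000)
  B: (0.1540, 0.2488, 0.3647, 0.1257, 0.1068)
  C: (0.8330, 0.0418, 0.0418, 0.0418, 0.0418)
A > B > C

Key insight: Entropy is maximized by uniform distributions and minimized by concentrated distributions.

- Uniform distributions have maximum entropy log₂(5) = 2.3219 bits
- The more "peaked" or concentrated a distribution, the lower its entropy

Entropies:
  H(A) = 2.3219 bits
  H(B) = 2.1663 bits
  H(C) = 0.9848 bits

Ranking: A > B > C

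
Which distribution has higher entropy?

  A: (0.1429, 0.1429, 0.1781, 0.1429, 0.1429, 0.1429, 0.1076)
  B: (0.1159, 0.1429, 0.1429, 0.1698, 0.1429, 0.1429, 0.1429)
B

Both distributions are close to uniform, making this a harder comparison.

H(A) = 2.7947 bits
H(B) = 2.8000 bits

The distribution closer to uniform has higher entropy.
Answer: B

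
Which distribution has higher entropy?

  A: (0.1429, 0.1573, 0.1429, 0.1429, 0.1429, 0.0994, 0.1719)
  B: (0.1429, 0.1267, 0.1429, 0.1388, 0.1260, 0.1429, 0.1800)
B

Both distributions are close to uniform, making this a harder comparison.

H(A) = 2.7917 bits
H(B) = 2.7980 bits

The distribution closer to uniform has higher entropy.
Answer: B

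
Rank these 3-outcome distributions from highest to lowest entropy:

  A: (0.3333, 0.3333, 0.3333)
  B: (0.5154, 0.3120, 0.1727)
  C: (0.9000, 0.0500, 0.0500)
A > B > C

Key insight: Entropy is maximized by uniform distributions and minimized by concentrated distributions.

- Uniform distributions have maximum entropy log₂(3) = 1.5850 bits
- The more "peaked" or concentrated a distribution, the lower its entropy

Entropies:
  H(A) = 1.5850 bits
  H(B) = 1.4547 bits
  H(C) = 0.5690 bits

Ranking: A > B > C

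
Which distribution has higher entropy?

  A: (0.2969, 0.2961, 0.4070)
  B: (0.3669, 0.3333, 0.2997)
B

Both distributions are close to uniform, making this a harder comparison.

H(A) = 1.5679 bits
H(B) = 1.5801 bits

The distribution closer to uniform has higher entropy.
Answer: B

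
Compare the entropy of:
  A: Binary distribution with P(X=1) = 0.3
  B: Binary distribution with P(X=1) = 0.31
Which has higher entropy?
B

For binary distributions, entropy is maximized at p=0.5 and decreases as p moves toward 0 or 1.

H(A) = H(0.3) = 0.8813 bits
H(B) = H(0.31) = 0.8932 bits

Distribution B (p=0.31) is closer to uniform (p=0.5), so it has higher entropy.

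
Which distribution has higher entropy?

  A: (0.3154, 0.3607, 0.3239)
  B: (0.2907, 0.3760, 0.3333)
A

Both distributions are close to uniform, making this a harder comparison.

H(A) = 1.5825 bits
H(B) = 1.5771 bits

The distribution closer to uniform has higher entropy.
Answer: A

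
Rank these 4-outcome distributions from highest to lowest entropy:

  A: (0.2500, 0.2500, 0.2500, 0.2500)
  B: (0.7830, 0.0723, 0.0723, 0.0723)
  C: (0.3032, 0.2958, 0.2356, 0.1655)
A > C > B

Key insight: Entropy is maximized by uniform distributions and minimized by concentrated distributions.

- Uniform distributions have maximum entropy log₂(4) = 2.0000 bits
- The more "peaked" or concentrated a distribution, the lower its entropy

Entropies:
  H(A) = 2.0000 bits
  H(B) = 1.0986 bits
  H(C) = 1.9626 bits

Ranking: A > C > B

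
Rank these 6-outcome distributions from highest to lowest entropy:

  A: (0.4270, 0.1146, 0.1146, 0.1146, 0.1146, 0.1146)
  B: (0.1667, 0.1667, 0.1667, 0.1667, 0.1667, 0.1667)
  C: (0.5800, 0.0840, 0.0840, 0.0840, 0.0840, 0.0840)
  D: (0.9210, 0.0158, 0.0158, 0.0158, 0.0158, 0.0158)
B > A > C > D

Key insight: Entropy is maximized by uniform distributions and minimized by concentrated distributions.

Entropies:
  H(A) = 2.3150 bits
  H(B) = 2.5850 bits
  H(C) = 1.9567 bits
  H(D) = 0.5821 bits

Ranking: B > A > C > D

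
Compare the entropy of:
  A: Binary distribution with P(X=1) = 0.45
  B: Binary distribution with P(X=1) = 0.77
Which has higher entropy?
A

For binary distributions, entropy is maximized at p=0.5 and decreases as p moves toward 0 or 1.

H(A) = H(0.45) = 0.9928 bits
H(B) = H(0.77) = 0.7780 bits

Distribution A (p=0.45) is closer to uniform (p=0.5), so it has higher entropy.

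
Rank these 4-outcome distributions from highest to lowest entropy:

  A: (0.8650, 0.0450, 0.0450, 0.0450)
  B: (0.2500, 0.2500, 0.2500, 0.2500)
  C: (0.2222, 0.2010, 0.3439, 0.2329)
B > C > A

Key insight: Entropy is maximized by uniform distributions and minimized by concentrated distributions.

- Uniform distributions have maximum entropy log₂(4) = 2.0000 bits
- The more "peaked" or concentrated a distribution, the lower its entropy

Entropies:
  H(A) = 0.7850 bits
  H(B) = 2.0000 bits
  H(C) = 1.9667 bits

Ranking: B > C > A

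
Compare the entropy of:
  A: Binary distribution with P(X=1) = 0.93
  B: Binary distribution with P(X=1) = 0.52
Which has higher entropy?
B

For binary distributions, entropy is maximized at p=0.5 and decreases as p moves toward 0 or 1.

H(A) = H(0.93) = 0.3659 bits
H(B) = H(0.52) = 0.9988 bits

Distribution B (p=0.52) is closer to uniform (p=0.5), so it has higher entropy.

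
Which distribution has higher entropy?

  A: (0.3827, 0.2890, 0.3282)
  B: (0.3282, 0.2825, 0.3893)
A

Both distributions are close to uniform, making this a harder comparison.

H(A) = 1.5754 bits
H(B) = 1.5726 bits

The distribution closer to uniform has higher entropy.
Answer: A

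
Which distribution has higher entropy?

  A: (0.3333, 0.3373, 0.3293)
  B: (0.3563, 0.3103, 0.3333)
A

Both distributions are close to uniform, making this a harder comparison.

H(A) = 1.5849 bits
H(B) = 1.5827 bits

The distribution closer to uniform has higher entropy.
Answer: A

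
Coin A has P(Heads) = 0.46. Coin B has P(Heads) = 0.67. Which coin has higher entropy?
A

For binary distributions, entropy is maximized at p=0.5 and decreases as p moves toward 0 or 1.

H(A) = H(0.46) = 0.9954 bits
H(B) = H(0.67) = 0.9149 bits

Distribution A (p=0.46) is closer to uniform (p=0.5), so it has higher entropy.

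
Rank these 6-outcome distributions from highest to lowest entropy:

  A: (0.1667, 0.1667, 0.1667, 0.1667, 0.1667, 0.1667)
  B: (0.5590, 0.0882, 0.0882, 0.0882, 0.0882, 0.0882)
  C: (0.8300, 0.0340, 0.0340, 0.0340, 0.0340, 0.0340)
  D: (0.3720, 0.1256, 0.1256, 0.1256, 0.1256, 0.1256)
A > D > B > C

Key insight: Entropy is maximized by uniform distributions and minimized by concentrated distributions.

Entropies:
  H(A) = 2.5850 bits
  H(B) = 2.0139 bits
  H(C) = 1.0524 bits
  H(D) = 2.4104 bits

Ranking: A > D > B > C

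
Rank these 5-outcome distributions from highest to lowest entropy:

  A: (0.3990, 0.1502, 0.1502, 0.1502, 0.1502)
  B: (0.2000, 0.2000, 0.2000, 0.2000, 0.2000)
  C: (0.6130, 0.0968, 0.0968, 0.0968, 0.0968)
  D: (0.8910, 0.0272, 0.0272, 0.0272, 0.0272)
B > A > C > D

Key insight: Entropy is maximized by uniform distributions and minimized by concentrated distributions.

Entropies:
  H(A) = 2.1724 bits
  H(B) = 2.3219 bits
  H(C) = 1.7368 bits
  H(D) = 0.7149 bits

Ranking: B > A > C > D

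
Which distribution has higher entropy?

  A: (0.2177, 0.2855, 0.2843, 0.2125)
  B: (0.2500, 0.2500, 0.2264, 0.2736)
B

Both distributions are close to uniform, making this a harder comparison.

H(A) = 1.9858 bits
H(B) = 1.9968 bits

The distribution closer to uniform has higher entropy.
Answer: B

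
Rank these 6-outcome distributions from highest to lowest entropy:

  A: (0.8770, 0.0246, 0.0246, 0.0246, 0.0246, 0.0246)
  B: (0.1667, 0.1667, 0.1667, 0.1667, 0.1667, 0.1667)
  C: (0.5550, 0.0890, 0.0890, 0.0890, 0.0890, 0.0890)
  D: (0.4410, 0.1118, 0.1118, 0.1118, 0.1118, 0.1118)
B > D > C > A

Key insight: Entropy is maximized by uniform distributions and minimized by concentrated distributions.

Entropies:
  H(A) = 0.8235 bits
  H(B) = 2.5850 bits
  H(C) = 2.0245 bits
  H(D) = 2.2879 bits

Ranking: B > D > C > A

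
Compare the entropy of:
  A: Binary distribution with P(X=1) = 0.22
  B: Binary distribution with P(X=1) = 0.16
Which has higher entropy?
A

For binary distributions, entropy is maximized at p=0.5 and decreases as p moves toward 0 or 1.

H(A) = H(0.22) = 0.7602 bits
H(B) = H(0.16) = 0.6343 bits

Distribution A (p=0.22) is closer to uniform (p=0.5), so it has higher entropy.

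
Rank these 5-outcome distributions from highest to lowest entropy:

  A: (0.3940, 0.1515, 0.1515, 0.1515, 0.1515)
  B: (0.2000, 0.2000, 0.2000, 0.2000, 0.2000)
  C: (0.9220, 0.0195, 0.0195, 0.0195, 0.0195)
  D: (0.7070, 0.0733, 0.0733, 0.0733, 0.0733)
B > A > D > C

Key insight: Entropy is maximized by uniform distributions and minimized by concentrated distributions.

Entropies:
  H(A) = 2.1793 bits
  H(B) = 2.3219 bits
  H(C) = 0.5511 bits
  H(D) = 1.4586 bits

Ranking: B > A > D > C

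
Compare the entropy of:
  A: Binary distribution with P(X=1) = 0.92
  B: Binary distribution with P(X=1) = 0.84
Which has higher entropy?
B

For binary distributions, entropy is maximized at p=0.5 and decreases as p moves toward 0 or 1.

H(A) = H(0.92) = 0.4022 bits
H(B) = H(0.84) = 0.6343 bits

Distribution B (p=0.84) is closer to uniform (p=0.5), so it has higher entropy.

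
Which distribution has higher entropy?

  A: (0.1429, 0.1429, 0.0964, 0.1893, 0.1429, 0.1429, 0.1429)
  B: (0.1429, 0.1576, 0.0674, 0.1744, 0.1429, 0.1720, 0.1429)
A

Both distributions are close to uniform, making this a harder comparison.

H(A) = 2.7851 bits
H(B) = 2.7618 bits

The distribution closer to uniform has higher entropy.
Answer: A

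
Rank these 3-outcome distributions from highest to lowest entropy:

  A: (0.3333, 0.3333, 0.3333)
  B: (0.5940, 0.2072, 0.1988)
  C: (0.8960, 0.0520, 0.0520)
A > B > C

Key insight: Entropy is maximized by uniform distributions and minimized by concentrated distributions.

- Uniform distributions have maximum entropy log₂(3) = 1.5850 bits
- The more "peaked" or concentrated a distribution, the lower its entropy

Entropies:
  H(A) = 1.5850 bits
  H(B) = 1.3803 bits
  H(C) = 0.5855 bits

Ranking: A > B > C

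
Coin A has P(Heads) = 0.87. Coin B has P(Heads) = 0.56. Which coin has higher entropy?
B

For binary distributions, entropy is maximized at p=0.5 and decreases as p moves toward 0 or 1.

H(A) = H(0.87) = 0.5574 bits
H(B) = H(0.56) = 0.9896 bits

Distribution B (p=0.56) is closer to uniform (p=0.5), so it has higher entropy.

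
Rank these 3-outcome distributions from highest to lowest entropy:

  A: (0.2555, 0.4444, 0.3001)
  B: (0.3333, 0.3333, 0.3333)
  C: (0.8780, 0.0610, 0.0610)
B > A > C

Key insight: Entropy is maximized by uniform distributions and minimized by concentrated distributions.

- Uniform distributions have maximum entropy log₂(3) = 1.5850 bits
- The more "peaked" or concentrated a distribution, the lower its entropy

Entropies:
  H(A) = 1.5440 bits
  H(B) = 1.5850 bits
  H(C) = 0.6571 bits

Ranking: B > A > C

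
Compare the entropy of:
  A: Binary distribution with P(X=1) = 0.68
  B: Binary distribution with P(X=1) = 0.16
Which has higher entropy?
A

For binary distributions, entropy is maximized at p=0.5 and decreases as p moves toward 0 or 1.

H(A) = H(0.68) = 0.9044 bits
H(B) = H(0.16) = 0.6343 bits

Distribution A (p=0.68) is closer to uniform (p=0.5), so it has higher entropy.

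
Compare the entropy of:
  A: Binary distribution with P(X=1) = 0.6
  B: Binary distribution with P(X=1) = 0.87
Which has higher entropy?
A

For binary distributions, entropy is maximized at p=0.5 and decreases as p moves toward 0 or 1.

H(A) = H(0.6) = 0.9710 bits
H(B) = H(0.87) = 0.5574 bits

Distribution A (p=0.6) is closer to uniform (p=0.5), so it has higher entropy.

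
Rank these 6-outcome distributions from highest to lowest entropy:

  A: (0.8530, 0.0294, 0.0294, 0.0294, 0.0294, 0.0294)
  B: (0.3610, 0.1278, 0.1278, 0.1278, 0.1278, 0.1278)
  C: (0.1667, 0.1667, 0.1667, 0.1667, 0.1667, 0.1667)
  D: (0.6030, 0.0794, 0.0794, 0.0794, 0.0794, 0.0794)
C > B > D > A

Key insight: Entropy is maximized by uniform distributions and minimized by concentrated distributions.

Entropies:
  H(A) = 0.9436 bits
  H(B) = 2.4272 bits
  H(C) = 2.5850 bits
  H(D) = 1.8910 bits

Ranking: C > B > D > A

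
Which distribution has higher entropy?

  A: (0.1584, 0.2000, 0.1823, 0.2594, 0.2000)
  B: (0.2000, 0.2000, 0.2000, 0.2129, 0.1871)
B

Both distributions are close to uniform, making this a harder comparison.

H(A) = 2.3024 bits
H(B) = 2.3207 bits

The distribution closer to uniform has higher entropy.
Answer: B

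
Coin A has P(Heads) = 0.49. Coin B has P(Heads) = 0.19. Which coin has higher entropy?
A

For binary distributions, entropy is maximized at p=0.5 and decreases as p moves toward 0 or 1.

H(A) = H(0.49) = 0.9997 bits
H(B) = H(0.19) = 0.7015 bits

Distribution A (p=0.49) is closer to uniform (p=0.5), so it has higher entropy.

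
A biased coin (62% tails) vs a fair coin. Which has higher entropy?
Fair coin

The fair coin is uniform (p=0.5), maximizing binary entropy at 1 bit. The biased coin has H(0.62) ≈ 0.958 bits — its outcome is more predictable, so its entropy is lower.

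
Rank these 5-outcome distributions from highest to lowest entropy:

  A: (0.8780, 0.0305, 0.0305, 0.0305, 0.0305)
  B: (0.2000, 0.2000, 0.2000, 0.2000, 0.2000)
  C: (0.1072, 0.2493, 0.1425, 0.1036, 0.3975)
B > C > A

Key insight: Entropy is maximized by uniform distributions and minimized by concentrated distributions.

- Uniform distributions have maximum entropy log₂(5) = 2.3219 bits
- The more "peaked" or concentrated a distribution, the lower its entropy

Entropies:
  H(A) = 0.7791 bits
  H(B) = 2.3219 bits
  H(C) = 2.1134 bits

Ranking: B > C > A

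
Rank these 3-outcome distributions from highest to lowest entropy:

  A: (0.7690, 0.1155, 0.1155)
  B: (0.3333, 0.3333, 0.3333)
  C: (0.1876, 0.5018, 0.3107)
B > C > A

Key insight: Entropy is maximized by uniform distributions and minimized by concentrated distributions.

- Uniform distributions have maximum entropy log₂(3) = 1.5850 bits
- The more "peaked" or concentrated a distribution, the lower its entropy

Entropies:
  H(A) = 1.0108 bits
  H(B) = 1.5850 bits
  H(C) = 1.4760 bits

Ranking: B > C > A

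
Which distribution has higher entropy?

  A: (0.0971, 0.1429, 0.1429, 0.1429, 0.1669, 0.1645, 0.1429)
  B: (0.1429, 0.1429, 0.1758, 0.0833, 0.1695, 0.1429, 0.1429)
A

Both distributions are close to uniform, making this a harder comparison.

H(A) = 2.7904 bits
H(B) = 2.7777 bits

The distribution closer to uniform has higher entropy.
Answer: A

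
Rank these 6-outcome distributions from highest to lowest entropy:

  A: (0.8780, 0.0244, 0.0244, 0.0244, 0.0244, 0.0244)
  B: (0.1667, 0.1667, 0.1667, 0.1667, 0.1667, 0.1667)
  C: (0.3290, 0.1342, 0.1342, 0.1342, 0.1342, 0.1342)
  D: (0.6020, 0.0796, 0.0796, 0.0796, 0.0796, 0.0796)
B > C > D > A

Key insight: Entropy is maximized by uniform distributions and minimized by concentrated distributions.

Entropies:
  H(A) = 0.8184 bits
  H(B) = 2.5850 bits
  H(C) = 2.4719 bits
  H(D) = 1.8939 bits

Ranking: B > C > D > A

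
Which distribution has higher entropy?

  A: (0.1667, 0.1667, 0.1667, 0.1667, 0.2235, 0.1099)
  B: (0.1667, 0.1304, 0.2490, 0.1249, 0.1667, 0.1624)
A

Both distributions are close to uniform, making this a harder comparison.

H(A) = 2.5565 bits
H(B) = 2.5451 bits

The distribution closer to uniform has higher entropy.
Answer: A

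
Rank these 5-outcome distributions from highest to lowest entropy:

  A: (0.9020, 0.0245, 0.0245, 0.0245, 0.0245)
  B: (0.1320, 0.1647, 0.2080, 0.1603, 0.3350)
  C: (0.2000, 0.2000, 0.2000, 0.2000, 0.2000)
C > B > A

Key insight: Entropy is maximized by uniform distributions and minimized by concentrated distributions.

- Uniform distributions have maximum entropy log₂(5) = 2.3219 bits
- The more "peaked" or concentrated a distribution, the lower its entropy

Entropies:
  H(A) = 0.6586 bits
  H(B) = 2.2373 bits
  H(C) = 2.3219 bits

Ranking: C > B > A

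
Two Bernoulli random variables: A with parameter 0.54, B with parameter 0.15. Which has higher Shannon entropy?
A

For binary distributions, entropy is maximized at p=0.5 and decreases as p moves toward 0 or 1.

H(A) = H(0.54) = 0.9954 bits
H(B) = H(0.15) = 0.6098 bits

Distribution A (p=0.54) is closer to uniform (p=0.5), so it has higher entropy.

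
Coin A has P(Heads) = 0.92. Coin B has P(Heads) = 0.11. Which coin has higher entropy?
B

For binary distributions, entropy is maximized at p=0.5 and decreases as p moves toward 0 or 1.

H(A) = H(0.92) = 0.4022 bits
H(B) = H(0.11) = 0.4999 bits

Distribution B (p=0.11) is closer to uniform (p=0.5), so it has higher entropy.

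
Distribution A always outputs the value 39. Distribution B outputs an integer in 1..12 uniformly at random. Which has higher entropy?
B

A is deterministic, so H(A) = 0. B is uniform over 12 outcomes, so H(B) = log₂(12) = 3.585 bits. Any distribution with genuine randomness has higher entropy than a deterministic one.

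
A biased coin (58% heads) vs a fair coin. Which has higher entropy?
Fair coin

The fair coin is uniform (p=0.5), maximizing binary entropy at 1 bit. The biased coin has H(0.58) ≈ 0.981 bits — its outcome is more predictable, so its entropy is lower.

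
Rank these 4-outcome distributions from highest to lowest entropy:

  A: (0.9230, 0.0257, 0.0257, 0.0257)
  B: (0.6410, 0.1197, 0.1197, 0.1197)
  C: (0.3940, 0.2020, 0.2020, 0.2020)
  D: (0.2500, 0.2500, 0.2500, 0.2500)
D > C > B > A

Key insight: Entropy is maximized by uniform distributions and minimized by concentrated distributions.

Entropies:
  H(A) = 0.5136 bits
  H(B) = 1.5109 bits
  H(C) = 1.9278 bits
  H(D) = 2.0000 bits

Ranking: D > C > B > A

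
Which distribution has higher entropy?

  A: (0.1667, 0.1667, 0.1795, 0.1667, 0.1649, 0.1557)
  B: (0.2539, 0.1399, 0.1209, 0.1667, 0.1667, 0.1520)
A

Both distributions are close to uniform, making this a harder comparison.

H(A) = 2.5837 bits
H(B) = 2.5423 bits

The distribution closer to uniform has higher entropy.
Answer: A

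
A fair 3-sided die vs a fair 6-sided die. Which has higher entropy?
6-sided die

Both are uniform distributions; for uniform over n outcomes, H = log₂(n). H(3-sided) = log₂(3) = 1.585 bits and H(6-sided) = log₂(6) = 2.585 bits. More outcomes in a uniform distribution means higher entropy.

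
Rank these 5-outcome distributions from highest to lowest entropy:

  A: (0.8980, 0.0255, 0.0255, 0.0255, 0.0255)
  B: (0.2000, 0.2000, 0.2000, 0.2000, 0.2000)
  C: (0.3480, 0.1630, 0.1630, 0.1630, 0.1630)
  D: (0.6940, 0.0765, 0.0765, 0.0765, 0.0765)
B > C > D > A

Key insight: Entropy is maximized by uniform distributions and minimized by concentrated distributions.

Entropies:
  H(A) = 0.6793 bits
  H(B) = 2.3219 bits
  H(C) = 2.2363 bits
  H(D) = 1.5005 bits

Ranking: B > C > D > A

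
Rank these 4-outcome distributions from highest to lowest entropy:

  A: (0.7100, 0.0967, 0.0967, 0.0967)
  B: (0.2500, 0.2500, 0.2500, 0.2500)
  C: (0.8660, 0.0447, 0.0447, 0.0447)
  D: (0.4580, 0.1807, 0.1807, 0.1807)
B > D > A > C

Key insight: Entropy is maximized by uniform distributions and minimized by concentrated distributions.

Entropies:
  H(A) = 1.3284 bits
  H(B) = 2.0000 bits
  H(C) = 0.7807 bits
  H(D) = 1.8540 bits

Ranking: B > D > A > C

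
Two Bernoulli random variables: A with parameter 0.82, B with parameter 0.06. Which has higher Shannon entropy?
A

For binary distributions, entropy is maximized at p=0.5 and decreases as p moves toward 0 or 1.

H(A) = H(0.82) = 0.6801 bits
H(B) = H(0.06) = 0.3274 bits

Distribution A (p=0.82) is closer to uniform (p=0.5), so it has higher entropy.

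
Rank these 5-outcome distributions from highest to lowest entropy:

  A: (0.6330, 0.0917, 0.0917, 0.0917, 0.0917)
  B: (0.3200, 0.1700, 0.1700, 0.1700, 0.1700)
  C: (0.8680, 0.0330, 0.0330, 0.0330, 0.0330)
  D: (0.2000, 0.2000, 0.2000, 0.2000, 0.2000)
D > B > A > C

Key insight: Entropy is maximized by uniform distributions and minimized by concentrated distributions.

Entropies:
  H(A) = 1.6823 bits
  H(B) = 2.2644 bits
  H(C) = 0.8269 bits
  H(D) = 2.3219 bits

Ranking: D > B > A > C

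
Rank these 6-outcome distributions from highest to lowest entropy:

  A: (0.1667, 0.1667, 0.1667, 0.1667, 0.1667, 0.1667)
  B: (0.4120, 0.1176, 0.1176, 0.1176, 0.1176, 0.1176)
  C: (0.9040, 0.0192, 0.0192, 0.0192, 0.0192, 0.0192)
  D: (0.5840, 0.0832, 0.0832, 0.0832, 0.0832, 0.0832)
A > B > D > C

Key insight: Entropy is maximized by uniform distributions and minimized by concentrated distributions.

Entropies:
  H(A) = 2.5850 bits
  H(B) = 2.3428 bits
  H(C) = 0.6791 bits
  H(D) = 1.9455 bits

Ranking: A > B > D > C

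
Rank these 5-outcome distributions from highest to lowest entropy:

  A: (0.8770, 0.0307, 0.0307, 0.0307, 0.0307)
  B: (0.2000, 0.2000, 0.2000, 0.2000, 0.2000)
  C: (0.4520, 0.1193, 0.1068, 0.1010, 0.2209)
B > C > A

Key insight: Entropy is maximized by uniform distributions and minimized by concentrated distributions.

- Uniform distributions have maximum entropy log₂(5) = 2.3219 bits
- The more "peaked" or concentrated a distribution, the lower its entropy

Entropies:
  H(A) = 0.7839 bits
  H(B) = 2.3219 bits
  H(C) = 2.0437 bits

Ranking: B > C > A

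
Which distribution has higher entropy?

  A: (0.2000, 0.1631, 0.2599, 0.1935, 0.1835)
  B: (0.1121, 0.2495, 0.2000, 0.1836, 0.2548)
A

Both distributions are close to uniform, making this a harder comparison.

H(A) = 2.3037 bits
H(B) = 2.2697 bits

The distribution closer to uniform has higher entropy.
Answer: A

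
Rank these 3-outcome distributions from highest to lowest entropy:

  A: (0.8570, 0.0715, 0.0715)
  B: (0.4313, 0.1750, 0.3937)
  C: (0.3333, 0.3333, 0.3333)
C > B > A

Key insight: Entropy is maximized by uniform distributions and minimized by concentrated distributions.

- Uniform distributions have maximum entropy log₂(3) = 1.5850 bits
- The more "peaked" or concentrated a distribution, the lower its entropy

Entropies:
  H(A) = 0.7350 bits
  H(B) = 1.4928 bits
  H(C) = 1.5850 bits

Ranking: C > B > A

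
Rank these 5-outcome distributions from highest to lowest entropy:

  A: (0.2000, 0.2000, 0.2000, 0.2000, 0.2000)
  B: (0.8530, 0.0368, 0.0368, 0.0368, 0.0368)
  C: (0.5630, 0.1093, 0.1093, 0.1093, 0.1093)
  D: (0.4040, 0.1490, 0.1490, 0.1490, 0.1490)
A > D > C > B

Key insight: Entropy is maximized by uniform distributions and minimized by concentrated distributions.

Entropies:
  H(A) = 2.3219 bits
  H(B) = 0.8963 bits
  H(C) = 1.8625 bits
  H(D) = 2.1652 bits

Ranking: A > D > C > B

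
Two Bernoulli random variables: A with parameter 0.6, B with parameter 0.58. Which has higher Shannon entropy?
B

For binary distributions, entropy is maximized at p=0.5 and decreases as p moves toward 0 or 1.

H(A) = H(0.6) = 0.9710 bits
H(B) = H(0.58) = 0.9815 bits

Distribution B (p=0.58) is closer to uniform (p=0.5), so it has higher entropy.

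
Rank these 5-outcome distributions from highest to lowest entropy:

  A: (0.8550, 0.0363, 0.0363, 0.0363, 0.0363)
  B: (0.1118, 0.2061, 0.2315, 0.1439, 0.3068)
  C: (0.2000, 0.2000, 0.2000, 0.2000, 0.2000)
C > B > A

Key insight: Entropy is maximized by uniform distributions and minimized by concentrated distributions.

- Uniform distributions have maximum entropy log₂(5) = 2.3219 bits
- The more "peaked" or concentrated a distribution, the lower its entropy

Entropies:
  H(A) = 0.8872 bits
  H(B) = 2.2370 bits
  H(C) = 2.3219 bits

Ranking: C > B > A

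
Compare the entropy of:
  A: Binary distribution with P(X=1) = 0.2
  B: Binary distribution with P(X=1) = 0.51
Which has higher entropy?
B

For binary distributions, entropy is maximized at p=0.5 and decreases as p moves toward 0 or 1.

H(A) = H(0.2) = 0.7219 bits
H(B) = H(0.51) = 0.9997 bits

Distribution B (p=0.51) is closer to uniform (p=0.5), so it has higher entropy.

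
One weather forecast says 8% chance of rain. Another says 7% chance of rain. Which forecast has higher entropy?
8% forecast

Treat each forecast as a Bernoulli distribution. Binary entropy is maximized at p=0.5 and falls off symmetrically toward 0 or 1. The 8% forecast is closer to 50%, so it is more uncertain. H(8%) ≈ 0.402 bits, H(7%) ≈ 0.366 bits.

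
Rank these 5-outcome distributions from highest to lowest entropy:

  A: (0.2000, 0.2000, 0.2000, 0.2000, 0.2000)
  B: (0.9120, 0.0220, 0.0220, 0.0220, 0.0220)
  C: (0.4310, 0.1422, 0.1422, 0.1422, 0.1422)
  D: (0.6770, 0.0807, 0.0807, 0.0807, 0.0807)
A > C > D > B

Key insight: Entropy is maximized by uniform distributions and minimized by concentrated distributions.

Entropies:
  H(A) = 2.3219 bits
  H(B) = 0.6058 bits
  H(C) = 2.1242 bits
  H(D) = 1.5536 bits

Ranking: A > C > D > B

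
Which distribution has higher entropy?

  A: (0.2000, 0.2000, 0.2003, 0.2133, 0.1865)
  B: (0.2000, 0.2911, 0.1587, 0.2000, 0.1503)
A

Both distributions are close to uniform, making this a harder comparison.

H(A) = 2.3206 bits
H(B) = 2.2793 bits

The distribution closer to uniform has higher entropy.
Answer: A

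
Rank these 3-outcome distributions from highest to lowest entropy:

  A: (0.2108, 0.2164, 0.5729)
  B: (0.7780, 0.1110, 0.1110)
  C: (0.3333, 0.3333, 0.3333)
C > A > B

Key insight: Entropy is maximized by uniform distributions and minimized by concentrated distributions.

- Uniform distributions have maximum entropy log₂(3) = 1.5850 bits
- The more "peaked" or concentrated a distribution, the lower its entropy

Entropies:
  H(A) = 1.4117 bits
  H(B) = 0.9858 bits
  H(C) = 1.5850 bits

Ranking: C > A > B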